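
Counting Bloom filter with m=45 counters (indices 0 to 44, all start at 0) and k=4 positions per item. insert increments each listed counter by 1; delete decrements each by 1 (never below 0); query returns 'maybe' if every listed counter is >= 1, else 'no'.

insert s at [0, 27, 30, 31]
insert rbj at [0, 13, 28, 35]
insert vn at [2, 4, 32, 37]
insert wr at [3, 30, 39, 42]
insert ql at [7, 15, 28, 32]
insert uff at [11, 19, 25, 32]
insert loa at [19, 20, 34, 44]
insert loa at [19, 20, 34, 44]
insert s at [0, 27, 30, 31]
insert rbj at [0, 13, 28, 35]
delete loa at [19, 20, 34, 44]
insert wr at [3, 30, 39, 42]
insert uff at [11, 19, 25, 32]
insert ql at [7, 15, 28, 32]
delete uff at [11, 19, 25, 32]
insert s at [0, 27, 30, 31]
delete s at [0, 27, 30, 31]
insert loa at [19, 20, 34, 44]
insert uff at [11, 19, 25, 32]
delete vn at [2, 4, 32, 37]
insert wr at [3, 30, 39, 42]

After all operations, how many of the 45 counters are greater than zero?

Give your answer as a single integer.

Step 1: insert s at [0, 27, 30, 31] -> counters=[1,0,0,0,0,0,0,0,0,0,0,0,0,0,0,0,0,0,0,0,0,0,0,0,0,0,0,1,0,0,1,1,0,0,0,0,0,0,0,0,0,0,0,0,0]
Step 2: insert rbj at [0, 13, 28, 35] -> counters=[2,0,0,0,0,0,0,0,0,0,0,0,0,1,0,0,0,0,0,0,0,0,0,0,0,0,0,1,1,0,1,1,0,0,0,1,0,0,0,0,0,0,0,0,0]
Step 3: insert vn at [2, 4, 32, 37] -> counters=[2,0,1,0,1,0,0,0,0,0,0,0,0,1,0,0,0,0,0,0,0,0,0,0,0,0,0,1,1,0,1,1,1,0,0,1,0,1,0,0,0,0,0,0,0]
Step 4: insert wr at [3, 30, 39, 42] -> counters=[2,0,1,1,1,0,0,0,0,0,0,0,0,1,0,0,0,0,0,0,0,0,0,0,0,0,0,1,1,0,2,1,1,0,0,1,0,1,0,1,0,0,1,0,0]
Step 5: insert ql at [7, 15, 28, 32] -> counters=[2,0,1,1,1,0,0,1,0,0,0,0,0,1,0,1,0,0,0,0,0,0,0,0,0,0,0,1,2,0,2,1,2,0,0,1,0,1,0,1,0,0,1,0,0]
Step 6: insert uff at [11, 19, 25, 32] -> counters=[2,0,1,1,1,0,0,1,0,0,0,1,0,1,0,1,0,0,0,1,0,0,0,0,0,1,0,1,2,0,2,1,3,0,0,1,0,1,0,1,0,0,1,0,0]
Step 7: insert loa at [19, 20, 34, 44] -> counters=[2,0,1,1,1,0,0,1,0,0,0,1,0,1,0,1,0,0,0,2,1,0,0,0,0,1,0,1,2,0,2,1,3,0,1,1,0,1,0,1,0,0,1,0,1]
Step 8: insert loa at [19, 20, 34, 44] -> counters=[2,0,1,1,1,0,0,1,0,0,0,1,0,1,0,1,0,0,0,3,2,0,0,0,0,1,0,1,2,0,2,1,3,0,2,1,0,1,0,1,0,0,1,0,2]
Step 9: insert s at [0, 27, 30, 31] -> counters=[3,0,1,1,1,0,0,1,0,0,0,1,0,1,0,1,0,0,0,3,2,0,0,0,0,1,0,2,2,0,3,2,3,0,2,1,0,1,0,1,0,0,1,0,2]
Step 10: insert rbj at [0, 13, 28, 35] -> counters=[4,0,1,1,1,0,0,1,0,0,0,1,0,2,0,1,0,0,0,3,2,0,0,0,0,1,0,2,3,0,3,2,3,0,2,2,0,1,0,1,0,0,1,0,2]
Step 11: delete loa at [19, 20, 34, 44] -> counters=[4,0,1,1,1,0,0,1,0,0,0,1,0,2,0,1,0,0,0,2,1,0,0,0,0,1,0,2,3,0,3,2,3,0,1,2,0,1,0,1,0,0,1,0,1]
Step 12: insert wr at [3, 30, 39, 42] -> counters=[4,0,1,2,1,0,0,1,0,0,0,1,0,2,0,1,0,0,0,2,1,0,0,0,0,1,0,2,3,0,4,2,3,0,1,2,0,1,0,2,0,0,2,0,1]
Step 13: insert uff at [11, 19, 25, 32] -> counters=[4,0,1,2,1,0,0,1,0,0,0,2,0,2,0,1,0,0,0,3,1,0,0,0,0,2,0,2,3,0,4,2,4,0,1,2,0,1,0,2,0,0,2,0,1]
Step 14: insert ql at [7, 15, 28, 32] -> counters=[4,0,1,2,1,0,0,2,0,0,0,2,0,2,0,2,0,0,0,3,1,0,0,0,0,2,0,2,4,0,4,2,5,0,1,2,0,1,0,2,0,0,2,0,1]
Step 15: delete uff at [11, 19, 25, 32] -> counters=[4,0,1,2,1,0,0,2,0,0,0,1,0,2,0,2,0,0,0,2,1,0,0,0,0,1,0,2,4,0,4,2,4,0,1,2,0,1,0,2,0,0,2,0,1]
Step 16: insert s at [0, 27, 30, 31] -> counters=[5,0,1,2,1,0,0,2,0,0,0,1,0,2,0,2,0,0,0,2,1,0,0,0,0,1,0,3,4,0,5,3,4,0,1,2,0,1,0,2,0,0,2,0,1]
Step 17: delete s at [0, 27, 30, 31] -> counters=[4,0,1,2,1,0,0,2,0,0,0,1,0,2,0,2,0,0,0,2,1,0,0,0,0,1,0,2,4,0,4,2,4,0,1,2,0,1,0,2,0,0,2,0,1]
Step 18: insert loa at [19, 20, 34, 44] -> counters=[4,0,1,2,1,0,0,2,0,0,0,1,0,2,0,2,0,0,0,3,2,0,0,0,0,1,0,2,4,0,4,2,4,0,2,2,0,1,0,2,0,0,2,0,2]
Step 19: insert uff at [11, 19, 25, 32] -> counters=[4,0,1,2,1,0,0,2,0,0,0,2,0,2,0,2,0,0,0,4,2,0,0,0,0,2,0,2,4,0,4,2,5,0,2,2,0,1,0,2,0,0,2,0,2]
Step 20: delete vn at [2, 4, 32, 37] -> counters=[4,0,0,2,0,0,0,2,0,0,0,2,0,2,0,2,0,0,0,4,2,0,0,0,0,2,0,2,4,0,4,2,4,0,2,2,0,0,0,2,0,0,2,0,2]
Step 21: insert wr at [3, 30, 39, 42] -> counters=[4,0,0,3,0,0,0,2,0,0,0,2,0,2,0,2,0,0,0,4,2,0,0,0,0,2,0,2,4,0,5,2,4,0,2,2,0,0,0,3,0,0,3,0,2]
Final counters=[4,0,0,3,0,0,0,2,0,0,0,2,0,2,0,2,0,0,0,4,2,0,0,0,0,2,0,2,4,0,5,2,4,0,2,2,0,0,0,3,0,0,3,0,2] -> 19 nonzero

Answer: 19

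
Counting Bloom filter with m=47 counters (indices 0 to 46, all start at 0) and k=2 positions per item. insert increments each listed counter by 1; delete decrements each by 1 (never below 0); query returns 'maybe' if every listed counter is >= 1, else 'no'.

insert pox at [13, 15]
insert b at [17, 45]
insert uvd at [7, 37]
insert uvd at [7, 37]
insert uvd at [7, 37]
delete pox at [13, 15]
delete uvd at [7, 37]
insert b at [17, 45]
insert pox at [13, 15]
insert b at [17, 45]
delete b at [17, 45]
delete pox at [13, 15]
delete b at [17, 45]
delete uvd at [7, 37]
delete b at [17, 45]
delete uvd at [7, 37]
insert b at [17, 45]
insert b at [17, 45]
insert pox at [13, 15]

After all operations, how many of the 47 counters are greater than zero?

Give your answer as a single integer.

Answer: 4

Derivation:
Step 1: insert pox at [13, 15] -> counters=[0,0,0,0,0,0,0,0,0,0,0,0,0,1,0,1,0,0,0,0,0,0,0,0,0,0,0,0,0,0,0,0,0,0,0,0,0,0,0,0,0,0,0,0,0,0,0]
Step 2: insert b at [17, 45] -> counters=[0,0,0,0,0,0,0,0,0,0,0,0,0,1,0,1,0,1,0,0,0,0,0,0,0,0,0,0,0,0,0,0,0,0,0,0,0,0,0,0,0,0,0,0,0,1,0]
Step 3: insert uvd at [7, 37] -> counters=[0,0,0,0,0,0,0,1,0,0,0,0,0,1,0,1,0,1,0,0,0,0,0,0,0,0,0,0,0,0,0,0,0,0,0,0,0,1,0,0,0,0,0,0,0,1,0]
Step 4: insert uvd at [7, 37] -> counters=[0,0,0,0,0,0,0,2,0,0,0,0,0,1,0,1,0,1,0,0,0,0,0,0,0,0,0,0,0,0,0,0,0,0,0,0,0,2,0,0,0,0,0,0,0,1,0]
Step 5: insert uvd at [7, 37] -> counters=[0,0,0,0,0,0,0,3,0,0,0,0,0,1,0,1,0,1,0,0,0,0,0,0,0,0,0,0,0,0,0,0,0,0,0,0,0,3,0,0,0,0,0,0,0,1,0]
Step 6: delete pox at [13, 15] -> counters=[0,0,0,0,0,0,0,3,0,0,0,0,0,0,0,0,0,1,0,0,0,0,0,0,0,0,0,0,0,0,0,0,0,0,0,0,0,3,0,0,0,0,0,0,0,1,0]
Step 7: delete uvd at [7, 37] -> counters=[0,0,0,0,0,0,0,2,0,0,0,0,0,0,0,0,0,1,0,0,0,0,0,0,0,0,0,0,0,0,0,0,0,0,0,0,0,2,0,0,0,0,0,0,0,1,0]
Step 8: insert b at [17, 45] -> counters=[0,0,0,0,0,0,0,2,0,0,0,0,0,0,0,0,0,2,0,0,0,0,0,0,0,0,0,0,0,0,0,0,0,0,0,0,0,2,0,0,0,0,0,0,0,2,0]
Step 9: insert pox at [13, 15] -> counters=[0,0,0,0,0,0,0,2,0,0,0,0,0,1,0,1,0,2,0,0,0,0,0,0,0,0,0,0,0,0,0,0,0,0,0,0,0,2,0,0,0,0,0,0,0,2,0]
Step 10: insert b at [17, 45] -> counters=[0,0,0,0,0,0,0,2,0,0,0,0,0,1,0,1,0,3,0,0,0,0,0,0,0,0,0,0,0,0,0,0,0,0,0,0,0,2,0,0,0,0,0,0,0,3,0]
Step 11: delete b at [17, 45] -> counters=[0,0,0,0,0,0,0,2,0,0,0,0,0,1,0,1,0,2,0,0,0,0,0,0,0,0,0,0,0,0,0,0,0,0,0,0,0,2,0,0,0,0,0,0,0,2,0]
Step 12: delete pox at [13, 15] -> counters=[0,0,0,0,0,0,0,2,0,0,0,0,0,0,0,0,0,2,0,0,0,0,0,0,0,0,0,0,0,0,0,0,0,0,0,0,0,2,0,0,0,0,0,0,0,2,0]
Step 13: delete b at [17, 45] -> counters=[0,0,0,0,0,0,0,2,0,0,0,0,0,0,0,0,0,1,0,0,0,0,0,0,0,0,0,0,0,0,0,0,0,0,0,0,0,2,0,0,0,0,0,0,0,1,0]
Step 14: delete uvd at [7, 37] -> counters=[0,0,0,0,0,0,0,1,0,0,0,0,0,0,0,0,0,1,0,0,0,0,0,0,0,0,0,0,0,0,0,0,0,0,0,0,0,1,0,0,0,0,0,0,0,1,0]
Step 15: delete b at [17, 45] -> counters=[0,0,0,0,0,0,0,1,0,0,0,0,0,0,0,0,0,0,0,0,0,0,0,0,0,0,0,0,0,0,0,0,0,0,0,0,0,1,0,0,0,0,0,0,0,0,0]
Step 16: delete uvd at [7, 37] -> counters=[0,0,0,0,0,0,0,0,0,0,0,0,0,0,0,0,0,0,0,0,0,0,0,0,0,0,0,0,0,0,0,0,0,0,0,0,0,0,0,0,0,0,0,0,0,0,0]
Step 17: insert b at [17, 45] -> counters=[0,0,0,0,0,0,0,0,0,0,0,0,0,0,0,0,0,1,0,0,0,0,0,0,0,0,0,0,0,0,0,0,0,0,0,0,0,0,0,0,0,0,0,0,0,1,0]
Step 18: insert b at [17, 45] -> counters=[0,0,0,0,0,0,0,0,0,0,0,0,0,0,0,0,0,2,0,0,0,0,0,0,0,0,0,0,0,0,0,0,0,0,0,0,0,0,0,0,0,0,0,0,0,2,0]
Step 19: insert pox at [13, 15] -> counters=[0,0,0,0,0,0,0,0,0,0,0,0,0,1,0,1,0,2,0,0,0,0,0,0,0,0,0,0,0,0,0,0,0,0,0,0,0,0,0,0,0,0,0,0,0,2,0]
Final counters=[0,0,0,0,0,0,0,0,0,0,0,0,0,1,0,1,0,2,0,0,0,0,0,0,0,0,0,0,0,0,0,0,0,0,0,0,0,0,0,0,0,0,0,0,0,2,0] -> 4 nonzero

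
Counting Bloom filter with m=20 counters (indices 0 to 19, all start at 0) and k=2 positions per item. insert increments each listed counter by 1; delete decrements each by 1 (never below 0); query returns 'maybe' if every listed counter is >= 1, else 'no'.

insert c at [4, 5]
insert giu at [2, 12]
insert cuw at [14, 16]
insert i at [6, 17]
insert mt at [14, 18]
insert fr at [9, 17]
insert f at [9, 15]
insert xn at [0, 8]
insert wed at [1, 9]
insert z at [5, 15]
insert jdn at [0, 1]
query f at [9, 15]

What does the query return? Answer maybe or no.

Step 1: insert c at [4, 5] -> counters=[0,0,0,0,1,1,0,0,0,0,0,0,0,0,0,0,0,0,0,0]
Step 2: insert giu at [2, 12] -> counters=[0,0,1,0,1,1,0,0,0,0,0,0,1,0,0,0,0,0,0,0]
Step 3: insert cuw at [14, 16] -> counters=[0,0,1,0,1,1,0,0,0,0,0,0,1,0,1,0,1,0,0,0]
Step 4: insert i at [6, 17] -> counters=[0,0,1,0,1,1,1,0,0,0,0,0,1,0,1,0,1,1,0,0]
Step 5: insert mt at [14, 18] -> counters=[0,0,1,0,1,1,1,0,0,0,0,0,1,0,2,0,1,1,1,0]
Step 6: insert fr at [9, 17] -> counters=[0,0,1,0,1,1,1,0,0,1,0,0,1,0,2,0,1,2,1,0]
Step 7: insert f at [9, 15] -> counters=[0,0,1,0,1,1,1,0,0,2,0,0,1,0,2,1,1,2,1,0]
Step 8: insert xn at [0, 8] -> counters=[1,0,1,0,1,1,1,0,1,2,0,0,1,0,2,1,1,2,1,0]
Step 9: insert wed at [1, 9] -> counters=[1,1,1,0,1,1,1,0,1,3,0,0,1,0,2,1,1,2,1,0]
Step 10: insert z at [5, 15] -> counters=[1,1,1,0,1,2,1,0,1,3,0,0,1,0,2,2,1,2,1,0]
Step 11: insert jdn at [0, 1] -> counters=[2,2,1,0,1,2,1,0,1,3,0,0,1,0,2,2,1,2,1,0]
Query f: check counters[9]=3 counters[15]=2 -> maybe

Answer: maybe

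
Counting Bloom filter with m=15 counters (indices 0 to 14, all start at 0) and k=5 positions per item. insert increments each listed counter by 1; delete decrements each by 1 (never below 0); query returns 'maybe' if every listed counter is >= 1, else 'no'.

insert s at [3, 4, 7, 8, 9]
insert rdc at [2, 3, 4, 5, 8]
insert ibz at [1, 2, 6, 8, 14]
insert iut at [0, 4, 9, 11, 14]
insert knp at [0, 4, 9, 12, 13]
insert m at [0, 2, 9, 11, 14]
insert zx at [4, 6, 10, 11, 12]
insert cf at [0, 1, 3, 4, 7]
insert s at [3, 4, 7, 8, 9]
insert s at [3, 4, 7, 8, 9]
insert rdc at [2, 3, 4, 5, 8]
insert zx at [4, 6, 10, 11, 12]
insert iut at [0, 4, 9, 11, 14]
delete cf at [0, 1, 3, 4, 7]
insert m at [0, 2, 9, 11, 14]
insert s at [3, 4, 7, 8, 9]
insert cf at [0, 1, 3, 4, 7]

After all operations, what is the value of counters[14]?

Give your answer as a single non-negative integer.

Answer: 5

Derivation:
Step 1: insert s at [3, 4, 7, 8, 9] -> counters=[0,0,0,1,1,0,0,1,1,1,0,0,0,0,0]
Step 2: insert rdc at [2, 3, 4, 5, 8] -> counters=[0,0,1,2,2,1,0,1,2,1,0,0,0,0,0]
Step 3: insert ibz at [1, 2, 6, 8, 14] -> counters=[0,1,2,2,2,1,1,1,3,1,0,0,0,0,1]
Step 4: insert iut at [0, 4, 9, 11, 14] -> counters=[1,1,2,2,3,1,1,1,3,2,0,1,0,0,2]
Step 5: insert knp at [0, 4, 9, 12, 13] -> counters=[2,1,2,2,4,1,1,1,3,3,0,1,1,1,2]
Step 6: insert m at [0, 2, 9, 11, 14] -> counters=[3,1,3,2,4,1,1,1,3,4,0,2,1,1,3]
Step 7: insert zx at [4, 6, 10, 11, 12] -> counters=[3,1,3,2,5,1,2,1,3,4,1,3,2,1,3]
Step 8: insert cf at [0, 1, 3, 4, 7] -> counters=[4,2,3,3,6,1,2,2,3,4,1,3,2,1,3]
Step 9: insert s at [3, 4, 7, 8, 9] -> counters=[4,2,3,4,7,1,2,3,4,5,1,3,2,1,3]
Step 10: insert s at [3, 4, 7, 8, 9] -> counters=[4,2,3,5,8,1,2,4,5,6,1,3,2,1,3]
Step 11: insert rdc at [2, 3, 4, 5, 8] -> counters=[4,2,4,6,9,2,2,4,6,6,1,3,2,1,3]
Step 12: insert zx at [4, 6, 10, 11, 12] -> counters=[4,2,4,6,10,2,3,4,6,6,2,4,3,1,3]
Step 13: insert iut at [0, 4, 9, 11, 14] -> counters=[5,2,4,6,11,2,3,4,6,7,2,5,3,1,4]
Step 14: delete cf at [0, 1, 3, 4, 7] -> counters=[4,1,4,5,10,2,3,3,6,7,2,5,3,1,4]
Step 15: insert m at [0, 2, 9, 11, 14] -> counters=[5,1,5,5,10,2,3,3,6,8,2,6,3,1,5]
Step 16: insert s at [3, 4, 7, 8, 9] -> counters=[5,1,5,6,11,2,3,4,7,9,2,6,3,1,5]
Step 17: insert cf at [0, 1, 3, 4, 7] -> counters=[6,2,5,7,12,2,3,5,7,9,2,6,3,1,5]
Final counters=[6,2,5,7,12,2,3,5,7,9,2,6,3,1,5] -> counters[14]=5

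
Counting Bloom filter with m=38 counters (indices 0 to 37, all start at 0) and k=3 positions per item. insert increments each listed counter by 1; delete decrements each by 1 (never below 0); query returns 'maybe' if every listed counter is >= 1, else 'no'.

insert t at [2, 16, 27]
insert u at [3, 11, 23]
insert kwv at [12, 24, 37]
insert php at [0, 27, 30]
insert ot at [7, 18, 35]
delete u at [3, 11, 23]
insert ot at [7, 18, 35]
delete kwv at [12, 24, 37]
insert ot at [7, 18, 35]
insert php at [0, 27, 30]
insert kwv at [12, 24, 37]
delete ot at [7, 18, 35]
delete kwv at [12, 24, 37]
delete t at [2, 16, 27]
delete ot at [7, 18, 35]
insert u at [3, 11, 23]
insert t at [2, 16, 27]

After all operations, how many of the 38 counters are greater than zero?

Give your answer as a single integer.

Answer: 11

Derivation:
Step 1: insert t at [2, 16, 27] -> counters=[0,0,1,0,0,0,0,0,0,0,0,0,0,0,0,0,1,0,0,0,0,0,0,0,0,0,0,1,0,0,0,0,0,0,0,0,0,0]
Step 2: insert u at [3, 11, 23] -> counters=[0,0,1,1,0,0,0,0,0,0,0,1,0,0,0,0,1,0,0,0,0,0,0,1,0,0,0,1,0,0,0,0,0,0,0,0,0,0]
Step 3: insert kwv at [12, 24, 37] -> counters=[0,0,1,1,0,0,0,0,0,0,0,1,1,0,0,0,1,0,0,0,0,0,0,1,1,0,0,1,0,0,0,0,0,0,0,0,0,1]
Step 4: insert php at [0, 27, 30] -> counters=[1,0,1,1,0,0,0,0,0,0,0,1,1,0,0,0,1,0,0,0,0,0,0,1,1,0,0,2,0,0,1,0,0,0,0,0,0,1]
Step 5: insert ot at [7, 18, 35] -> counters=[1,0,1,1,0,0,0,1,0,0,0,1,1,0,0,0,1,0,1,0,0,0,0,1,1,0,0,2,0,0,1,0,0,0,0,1,0,1]
Step 6: delete u at [3, 11, 23] -> counters=[1,0,1,0,0,0,0,1,0,0,0,0,1,0,0,0,1,0,1,0,0,0,0,0,1,0,0,2,0,0,1,0,0,0,0,1,0,1]
Step 7: insert ot at [7, 18, 35] -> counters=[1,0,1,0,0,0,0,2,0,0,0,0,1,0,0,0,1,0,2,0,0,0,0,0,1,0,0,2,0,0,1,0,0,0,0,2,0,1]
Step 8: delete kwv at [12, 24, 37] -> counters=[1,0,1,0,0,0,0,2,0,0,0,0,0,0,0,0,1,0,2,0,0,0,0,0,0,0,0,2,0,0,1,0,0,0,0,2,0,0]
Step 9: insert ot at [7, 18, 35] -> counters=[1,0,1,0,0,0,0,3,0,0,0,0,0,0,0,0,1,0,3,0,0,0,0,0,0,0,0,2,0,0,1,0,0,0,0,3,0,0]
Step 10: insert php at [0, 27, 30] -> counters=[2,0,1,0,0,0,0,3,0,0,0,0,0,0,0,0,1,0,3,0,0,0,0,0,0,0,0,3,0,0,2,0,0,0,0,3,0,0]
Step 11: insert kwv at [12, 24, 37] -> counters=[2,0,1,0,0,0,0,3,0,0,0,0,1,0,0,0,1,0,3,0,0,0,0,0,1,0,0,3,0,0,2,0,0,0,0,3,0,1]
Step 12: delete ot at [7, 18, 35] -> counters=[2,0,1,0,0,0,0,2,0,0,0,0,1,0,0,0,1,0,2,0,0,0,0,0,1,0,0,3,0,0,2,0,0,0,0,2,0,1]
Step 13: delete kwv at [12, 24, 37] -> counters=[2,0,1,0,0,0,0,2,0,0,0,0,0,0,0,0,1,0,2,0,0,0,0,0,0,0,0,3,0,0,2,0,0,0,0,2,0,0]
Step 14: delete t at [2, 16, 27] -> counters=[2,0,0,0,0,0,0,2,0,0,0,0,0,0,0,0,0,0,2,0,0,0,0,0,0,0,0,2,0,0,2,0,0,0,0,2,0,0]
Step 15: delete ot at [7, 18, 35] -> counters=[2,0,0,0,0,0,0,1,0,0,0,0,0,0,0,0,0,0,1,0,0,0,0,0,0,0,0,2,0,0,2,0,0,0,0,1,0,0]
Step 16: insert u at [3, 11, 23] -> counters=[2,0,0,1,0,0,0,1,0,0,0,1,0,0,0,0,0,0,1,0,0,0,0,1,0,0,0,2,0,0,2,0,0,0,0,1,0,0]
Step 17: insert t at [2, 16, 27] -> counters=[2,0,1,1,0,0,0,1,0,0,0,1,0,0,0,0,1,0,1,0,0,0,0,1,0,0,0,3,0,0,2,0,0,0,0,1,0,0]
Final counters=[2,0,1,1,0,0,0,1,0,0,0,1,0,0,0,0,1,0,1,0,0,0,0,1,0,0,0,3,0,0,2,0,0,0,0,1,0,0] -> 11 nonzero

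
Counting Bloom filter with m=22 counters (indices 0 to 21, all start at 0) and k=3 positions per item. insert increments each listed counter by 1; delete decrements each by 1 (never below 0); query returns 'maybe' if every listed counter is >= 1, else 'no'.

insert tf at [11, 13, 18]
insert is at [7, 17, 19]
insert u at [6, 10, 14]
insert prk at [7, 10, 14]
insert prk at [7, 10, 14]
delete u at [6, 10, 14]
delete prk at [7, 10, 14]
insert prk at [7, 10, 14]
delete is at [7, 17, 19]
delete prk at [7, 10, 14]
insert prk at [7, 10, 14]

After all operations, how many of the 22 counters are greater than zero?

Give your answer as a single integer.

Answer: 6

Derivation:
Step 1: insert tf at [11, 13, 18] -> counters=[0,0,0,0,0,0,0,0,0,0,0,1,0,1,0,0,0,0,1,0,0,0]
Step 2: insert is at [7, 17, 19] -> counters=[0,0,0,0,0,0,0,1,0,0,0,1,0,1,0,0,0,1,1,1,0,0]
Step 3: insert u at [6, 10, 14] -> counters=[0,0,0,0,0,0,1,1,0,0,1,1,0,1,1,0,0,1,1,1,0,0]
Step 4: insert prk at [7, 10, 14] -> counters=[0,0,0,0,0,0,1,2,0,0,2,1,0,1,2,0,0,1,1,1,0,0]
Step 5: insert prk at [7, 10, 14] -> counters=[0,0,0,0,0,0,1,3,0,0,3,1,0,1,3,0,0,1,1,1,0,0]
Step 6: delete u at [6, 10, 14] -> counters=[0,0,0,0,0,0,0,3,0,0,2,1,0,1,2,0,0,1,1,1,0,0]
Step 7: delete prk at [7, 10, 14] -> counters=[0,0,0,0,0,0,0,2,0,0,1,1,0,1,1,0,0,1,1,1,0,0]
Step 8: insert prk at [7, 10, 14] -> counters=[0,0,0,0,0,0,0,3,0,0,2,1,0,1,2,0,0,1,1,1,0,0]
Step 9: delete is at [7, 17, 19] -> counters=[0,0,0,0,0,0,0,2,0,0,2,1,0,1,2,0,0,0,1,0,0,0]
Step 10: delete prk at [7, 10, 14] -> counters=[0,0,0,0,0,0,0,1,0,0,1,1,0,1,1,0,0,0,1,0,0,0]
Step 11: insert prk at [7, 10, 14] -> counters=[0,0,0,0,0,0,0,2,0,0,2,1,0,1,2,0,0,0,1,0,0,0]
Final counters=[0,0,0,0,0,0,0,2,0,0,2,1,0,1,2,0,0,0,1,0,0,0] -> 6 nonzero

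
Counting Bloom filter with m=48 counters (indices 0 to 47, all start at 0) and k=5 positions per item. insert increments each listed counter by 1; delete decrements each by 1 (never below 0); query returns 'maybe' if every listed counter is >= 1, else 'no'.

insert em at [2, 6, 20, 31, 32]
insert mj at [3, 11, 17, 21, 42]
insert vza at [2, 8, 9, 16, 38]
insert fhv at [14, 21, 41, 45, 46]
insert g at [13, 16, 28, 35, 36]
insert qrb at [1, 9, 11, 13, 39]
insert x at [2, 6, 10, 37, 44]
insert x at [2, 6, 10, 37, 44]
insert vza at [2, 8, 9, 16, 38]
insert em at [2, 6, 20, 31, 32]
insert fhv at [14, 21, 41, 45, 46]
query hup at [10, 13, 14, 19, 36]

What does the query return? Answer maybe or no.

Step 1: insert em at [2, 6, 20, 31, 32] -> counters=[0,0,1,0,0,0,1,0,0,0,0,0,0,0,0,0,0,0,0,0,1,0,0,0,0,0,0,0,0,0,0,1,1,0,0,0,0,0,0,0,0,0,0,0,0,0,0,0]
Step 2: insert mj at [3, 11, 17, 21, 42] -> counters=[0,0,1,1,0,0,1,0,0,0,0,1,0,0,0,0,0,1,0,0,1,1,0,0,0,0,0,0,0,0,0,1,1,0,0,0,0,0,0,0,0,0,1,0,0,0,0,0]
Step 3: insert vza at [2, 8, 9, 16, 38] -> counters=[0,0,2,1,0,0,1,0,1,1,0,1,0,0,0,0,1,1,0,0,1,1,0,0,0,0,0,0,0,0,0,1,1,0,0,0,0,0,1,0,0,0,1,0,0,0,0,0]
Step 4: insert fhv at [14, 21, 41, 45, 46] -> counters=[0,0,2,1,0,0,1,0,1,1,0,1,0,0,1,0,1,1,0,0,1,2,0,0,0,0,0,0,0,0,0,1,1,0,0,0,0,0,1,0,0,1,1,0,0,1,1,0]
Step 5: insert g at [13, 16, 28, 35, 36] -> counters=[0,0,2,1,0,0,1,0,1,1,0,1,0,1,1,0,2,1,0,0,1,2,0,0,0,0,0,0,1,0,0,1,1,0,0,1,1,0,1,0,0,1,1,0,0,1,1,0]
Step 6: insert qrb at [1, 9, 11, 13, 39] -> counters=[0,1,2,1,0,0,1,0,1,2,0,2,0,2,1,0,2,1,0,0,1,2,0,0,0,0,0,0,1,0,0,1,1,0,0,1,1,0,1,1,0,1,1,0,0,1,1,0]
Step 7: insert x at [2, 6, 10, 37, 44] -> counters=[0,1,3,1,0,0,2,0,1,2,1,2,0,2,1,0,2,1,0,0,1,2,0,0,0,0,0,0,1,0,0,1,1,0,0,1,1,1,1,1,0,1,1,0,1,1,1,0]
Step 8: insert x at [2, 6, 10, 37, 44] -> counters=[0,1,4,1,0,0,3,0,1,2,2,2,0,2,1,0,2,1,0,0,1,2,0,0,0,0,0,0,1,0,0,1,1,0,0,1,1,2,1,1,0,1,1,0,2,1,1,0]
Step 9: insert vza at [2, 8, 9, 16, 38] -> counters=[0,1,5,1,0,0,3,0,2,3,2,2,0,2,1,0,3,1,0,0,1,2,0,0,0,0,0,0,1,0,0,1,1,0,0,1,1,2,2,1,0,1,1,0,2,1,1,0]
Step 10: insert em at [2, 6, 20, 31, 32] -> counters=[0,1,6,1,0,0,4,0,2,3,2,2,0,2,1,0,3,1,0,0,2,2,0,0,0,0,0,0,1,0,0,2,2,0,0,1,1,2,2,1,0,1,1,0,2,1,1,0]
Step 11: insert fhv at [14, 21, 41, 45, 46] -> counters=[0,1,6,1,0,0,4,0,2,3,2,2,0,2,2,0,3,1,0,0,2,3,0,0,0,0,0,0,1,0,0,2,2,0,0,1,1,2,2,1,0,2,1,0,2,2,2,0]
Query hup: check counters[10]=2 counters[13]=2 counters[14]=2 counters[19]=0 counters[36]=1 -> no

Answer: no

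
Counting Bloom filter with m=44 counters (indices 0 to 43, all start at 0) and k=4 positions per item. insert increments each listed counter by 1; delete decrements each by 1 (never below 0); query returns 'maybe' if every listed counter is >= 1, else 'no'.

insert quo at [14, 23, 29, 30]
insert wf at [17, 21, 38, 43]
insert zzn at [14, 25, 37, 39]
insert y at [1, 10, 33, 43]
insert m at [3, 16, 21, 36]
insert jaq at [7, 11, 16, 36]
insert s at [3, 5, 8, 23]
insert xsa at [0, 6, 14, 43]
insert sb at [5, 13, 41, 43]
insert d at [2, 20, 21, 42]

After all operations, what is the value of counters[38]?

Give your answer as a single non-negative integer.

Step 1: insert quo at [14, 23, 29, 30] -> counters=[0,0,0,0,0,0,0,0,0,0,0,0,0,0,1,0,0,0,0,0,0,0,0,1,0,0,0,0,0,1,1,0,0,0,0,0,0,0,0,0,0,0,0,0]
Step 2: insert wf at [17, 21, 38, 43] -> counters=[0,0,0,0,0,0,0,0,0,0,0,0,0,0,1,0,0,1,0,0,0,1,0,1,0,0,0,0,0,1,1,0,0,0,0,0,0,0,1,0,0,0,0,1]
Step 3: insert zzn at [14, 25, 37, 39] -> counters=[0,0,0,0,0,0,0,0,0,0,0,0,0,0,2,0,0,1,0,0,0,1,0,1,0,1,0,0,0,1,1,0,0,0,0,0,0,1,1,1,0,0,0,1]
Step 4: insert y at [1, 10, 33, 43] -> counters=[0,1,0,0,0,0,0,0,0,0,1,0,0,0,2,0,0,1,0,0,0,1,0,1,0,1,0,0,0,1,1,0,0,1,0,0,0,1,1,1,0,0,0,2]
Step 5: insert m at [3, 16, 21, 36] -> counters=[0,1,0,1,0,0,0,0,0,0,1,0,0,0,2,0,1,1,0,0,0,2,0,1,0,1,0,0,0,1,1,0,0,1,0,0,1,1,1,1,0,0,0,2]
Step 6: insert jaq at [7, 11, 16, 36] -> counters=[0,1,0,1,0,0,0,1,0,0,1,1,0,0,2,0,2,1,0,0,0,2,0,1,0,1,0,0,0,1,1,0,0,1,0,0,2,1,1,1,0,0,0,2]
Step 7: insert s at [3, 5, 8, 23] -> counters=[0,1,0,2,0,1,0,1,1,0,1,1,0,0,2,0,2,1,0,0,0,2,0,2,0,1,0,0,0,1,1,0,0,1,0,0,2,1,1,1,0,0,0,2]
Step 8: insert xsa at [0, 6, 14, 43] -> counters=[1,1,0,2,0,1,1,1,1,0,1,1,0,0,3,0,2,1,0,0,0,2,0,2,0,1,0,0,0,1,1,0,0,1,0,0,2,1,1,1,0,0,0,3]
Step 9: insert sb at [5, 13, 41, 43] -> counters=[1,1,0,2,0,2,1,1,1,0,1,1,0,1,3,0,2,1,0,0,0,2,0,2,0,1,0,0,0,1,1,0,0,1,0,0,2,1,1,1,0,1,0,4]
Step 10: insert d at [2, 20, 21, 42] -> counters=[1,1,1,2,0,2,1,1,1,0,1,1,0,1,3,0,2,1,0,0,1,3,0,2,0,1,0,0,0,1,1,0,0,1,0,0,2,1,1,1,0,1,1,4]
Final counters=[1,1,1,2,0,2,1,1,1,0,1,1,0,1,3,0,2,1,0,0,1,3,0,2,0,1,0,0,0,1,1,0,0,1,0,0,2,1,1,1,0,1,1,4] -> counters[38]=1

Answer: 1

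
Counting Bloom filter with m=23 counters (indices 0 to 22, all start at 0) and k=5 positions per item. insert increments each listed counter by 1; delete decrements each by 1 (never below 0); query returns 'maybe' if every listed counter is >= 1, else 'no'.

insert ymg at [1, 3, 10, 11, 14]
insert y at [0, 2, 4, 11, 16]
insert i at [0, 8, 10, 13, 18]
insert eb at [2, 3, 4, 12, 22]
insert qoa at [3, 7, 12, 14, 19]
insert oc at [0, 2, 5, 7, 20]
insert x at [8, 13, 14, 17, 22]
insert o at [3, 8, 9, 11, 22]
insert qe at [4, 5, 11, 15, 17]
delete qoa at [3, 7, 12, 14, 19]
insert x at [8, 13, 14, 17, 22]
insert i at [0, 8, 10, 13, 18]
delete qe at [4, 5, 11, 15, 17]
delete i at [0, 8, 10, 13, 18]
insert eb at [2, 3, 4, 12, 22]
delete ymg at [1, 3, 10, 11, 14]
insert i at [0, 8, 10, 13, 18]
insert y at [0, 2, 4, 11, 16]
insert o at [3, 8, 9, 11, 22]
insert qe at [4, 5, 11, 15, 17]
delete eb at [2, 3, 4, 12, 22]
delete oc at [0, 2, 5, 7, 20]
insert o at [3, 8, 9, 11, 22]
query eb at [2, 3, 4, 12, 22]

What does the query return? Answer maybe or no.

Step 1: insert ymg at [1, 3, 10, 11, 14] -> counters=[0,1,0,1,0,0,0,0,0,0,1,1,0,0,1,0,0,0,0,0,0,0,0]
Step 2: insert y at [0, 2, 4, 11, 16] -> counters=[1,1,1,1,1,0,0,0,0,0,1,2,0,0,1,0,1,0,0,0,0,0,0]
Step 3: insert i at [0, 8, 10, 13, 18] -> counters=[2,1,1,1,1,0,0,0,1,0,2,2,0,1,1,0,1,0,1,0,0,0,0]
Step 4: insert eb at [2, 3, 4, 12, 22] -> counters=[2,1,2,2,2,0,0,0,1,0,2,2,1,1,1,0,1,0,1,0,0,0,1]
Step 5: insert qoa at [3, 7, 12, 14, 19] -> counters=[2,1,2,3,2,0,0,1,1,0,2,2,2,1,2,0,1,0,1,1,0,0,1]
Step 6: insert oc at [0, 2, 5, 7, 20] -> counters=[3,1,3,3,2,1,0,2,1,0,2,2,2,1,2,0,1,0,1,1,1,0,1]
Step 7: insert x at [8, 13, 14, 17, 22] -> counters=[3,1,3,3,2,1,0,2,2,0,2,2,2,2,3,0,1,1,1,1,1,0,2]
Step 8: insert o at [3, 8, 9, 11, 22] -> counters=[3,1,3,4,2,1,0,2,3,1,2,3,2,2,3,0,1,1,1,1,1,0,3]
Step 9: insert qe at [4, 5, 11, 15, 17] -> counters=[3,1,3,4,3,2,0,2,3,1,2,4,2,2,3,1,1,2,1,1,1,0,3]
Step 10: delete qoa at [3, 7, 12, 14, 19] -> counters=[3,1,3,3,3,2,0,1,3,1,2,4,1,2,2,1,1,2,1,0,1,0,3]
Step 11: insert x at [8, 13, 14, 17, 22] -> counters=[3,1,3,3,3,2,0,1,4,1,2,4,1,3,3,1,1,3,1,0,1,0,4]
Step 12: insert i at [0, 8, 10, 13, 18] -> counters=[4,1,3,3,3,2,0,1,5,1,3,4,1,4,3,1,1,3,2,0,1,0,4]
Step 13: delete qe at [4, 5, 11, 15, 17] -> counters=[4,1,3,3,2,1,0,1,5,1,3,3,1,4,3,0,1,2,2,0,1,0,4]
Step 14: delete i at [0, 8, 10, 13, 18] -> counters=[3,1,3,3,2,1,0,1,4,1,2,3,1,3,3,0,1,2,1,0,1,0,4]
Step 15: insert eb at [2, 3, 4, 12, 22] -> counters=[3,1,4,4,3,1,0,1,4,1,2,3,2,3,3,0,1,2,1,0,1,0,5]
Step 16: delete ymg at [1, 3, 10, 11, 14] -> counters=[3,0,4,3,3,1,0,1,4,1,1,2,2,3,2,0,1,2,1,0,1,0,5]
Step 17: insert i at [0, 8, 10, 13, 18] -> counters=[4,0,4,3,3,1,0,1,5,1,2,2,2,4,2,0,1,2,2,0,1,0,5]
Step 18: insert y at [0, 2, 4, 11, 16] -> counters=[5,0,5,3,4,1,0,1,5,1,2,3,2,4,2,0,2,2,2,0,1,0,5]
Step 19: insert o at [3, 8, 9, 11, 22] -> counters=[5,0,5,4,4,1,0,1,6,2,2,4,2,4,2,0,2,2,2,0,1,0,6]
Step 20: insert qe at [4, 5, 11, 15, 17] -> counters=[5,0,5,4,5,2,0,1,6,2,2,5,2,4,2,1,2,3,2,0,1,0,6]
Step 21: delete eb at [2, 3, 4, 12, 22] -> counters=[5,0,4,3,4,2,0,1,6,2,2,5,1,4,2,1,2,3,2,0,1,0,5]
Step 22: delete oc at [0, 2, 5, 7, 20] -> counters=[4,0,3,3,4,1,0,0,6,2,2,5,1,4,2,1,2,3,2,0,0,0,5]
Step 23: insert o at [3, 8, 9, 11, 22] -> counters=[4,0,3,4,4,1,0,0,7,3,2,6,1,4,2,1,2,3,2,0,0,0,6]
Query eb: check counters[2]=3 counters[3]=4 counters[4]=4 counters[12]=1 counters[22]=6 -> maybe

Answer: maybe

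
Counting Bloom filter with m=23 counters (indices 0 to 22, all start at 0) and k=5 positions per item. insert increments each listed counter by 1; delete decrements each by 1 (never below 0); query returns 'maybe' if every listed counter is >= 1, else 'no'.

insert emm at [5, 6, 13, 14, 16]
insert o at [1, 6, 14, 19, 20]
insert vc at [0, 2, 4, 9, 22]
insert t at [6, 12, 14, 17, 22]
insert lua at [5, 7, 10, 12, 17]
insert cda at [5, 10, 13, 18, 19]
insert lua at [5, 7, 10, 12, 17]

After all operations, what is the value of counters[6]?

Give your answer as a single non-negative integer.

Answer: 3

Derivation:
Step 1: insert emm at [5, 6, 13, 14, 16] -> counters=[0,0,0,0,0,1,1,0,0,0,0,0,0,1,1,0,1,0,0,0,0,0,0]
Step 2: insert o at [1, 6, 14, 19, 20] -> counters=[0,1,0,0,0,1,2,0,0,0,0,0,0,1,2,0,1,0,0,1,1,0,0]
Step 3: insert vc at [0, 2, 4, 9, 22] -> counters=[1,1,1,0,1,1,2,0,0,1,0,0,0,1,2,0,1,0,0,1,1,0,1]
Step 4: insert t at [6, 12, 14, 17, 22] -> counters=[1,1,1,0,1,1,3,0,0,1,0,0,1,1,3,0,1,1,0,1,1,0,2]
Step 5: insert lua at [5, 7, 10, 12, 17] -> counters=[1,1,1,0,1,2,3,1,0,1,1,0,2,1,3,0,1,2,0,1,1,0,2]
Step 6: insert cda at [5, 10, 13, 18, 19] -> counters=[1,1,1,0,1,3,3,1,0,1,2,0,2,2,3,0,1,2,1,2,1,0,2]
Step 7: insert lua at [5, 7, 10, 12, 17] -> counters=[1,1,1,0,1,4,3,2,0,1,3,0,3,2,3,0,1,3,1,2,1,0,2]
Final counters=[1,1,1,0,1,4,3,2,0,1,3,0,3,2,3,0,1,3,1,2,1,0,2] -> counters[6]=3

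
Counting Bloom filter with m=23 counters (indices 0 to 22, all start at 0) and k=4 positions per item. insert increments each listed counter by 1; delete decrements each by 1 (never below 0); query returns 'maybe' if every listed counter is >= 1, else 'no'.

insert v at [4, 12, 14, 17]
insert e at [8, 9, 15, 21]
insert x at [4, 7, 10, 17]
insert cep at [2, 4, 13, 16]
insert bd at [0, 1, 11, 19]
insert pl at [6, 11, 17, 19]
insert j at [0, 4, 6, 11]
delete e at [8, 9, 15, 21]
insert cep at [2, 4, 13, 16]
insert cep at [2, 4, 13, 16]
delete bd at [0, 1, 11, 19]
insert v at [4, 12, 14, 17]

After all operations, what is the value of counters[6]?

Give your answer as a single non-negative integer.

Answer: 2

Derivation:
Step 1: insert v at [4, 12, 14, 17] -> counters=[0,0,0,0,1,0,0,0,0,0,0,0,1,0,1,0,0,1,0,0,0,0,0]
Step 2: insert e at [8, 9, 15, 21] -> counters=[0,0,0,0,1,0,0,0,1,1,0,0,1,0,1,1,0,1,0,0,0,1,0]
Step 3: insert x at [4, 7, 10, 17] -> counters=[0,0,0,0,2,0,0,1,1,1,1,0,1,0,1,1,0,2,0,0,0,1,0]
Step 4: insert cep at [2, 4, 13, 16] -> counters=[0,0,1,0,3,0,0,1,1,1,1,0,1,1,1,1,1,2,0,0,0,1,0]
Step 5: insert bd at [0, 1, 11, 19] -> counters=[1,1,1,0,3,0,0,1,1,1,1,1,1,1,1,1,1,2,0,1,0,1,0]
Step 6: insert pl at [6, 11, 17, 19] -> counters=[1,1,1,0,3,0,1,1,1,1,1,2,1,1,1,1,1,3,0,2,0,1,0]
Step 7: insert j at [0, 4, 6, 11] -> counters=[2,1,1,0,4,0,2,1,1,1,1,3,1,1,1,1,1,3,0,2,0,1,0]
Step 8: delete e at [8, 9, 15, 21] -> counters=[2,1,1,0,4,0,2,1,0,0,1,3,1,1,1,0,1,3,0,2,0,0,0]
Step 9: insert cep at [2, 4, 13, 16] -> counters=[2,1,2,0,5,0,2,1,0,0,1,3,1,2,1,0,2,3,0,2,0,0,0]
Step 10: insert cep at [2, 4, 13, 16] -> counters=[2,1,3,0,6,0,2,1,0,0,1,3,1,3,1,0,3,3,0,2,0,0,0]
Step 11: delete bd at [0, 1, 11, 19] -> counters=[1,0,3,0,6,0,2,1,0,0,1,2,1,3,1,0,3,3,0,1,0,0,0]
Step 12: insert v at [4, 12, 14, 17] -> counters=[1,0,3,0,7,0,2,1,0,0,1,2,2,3,2,0,3,4,0,1,0,0,0]
Final counters=[1,0,3,0,7,0,2,1,0,0,1,2,2,3,2,0,3,4,0,1,0,0,0] -> counters[6]=2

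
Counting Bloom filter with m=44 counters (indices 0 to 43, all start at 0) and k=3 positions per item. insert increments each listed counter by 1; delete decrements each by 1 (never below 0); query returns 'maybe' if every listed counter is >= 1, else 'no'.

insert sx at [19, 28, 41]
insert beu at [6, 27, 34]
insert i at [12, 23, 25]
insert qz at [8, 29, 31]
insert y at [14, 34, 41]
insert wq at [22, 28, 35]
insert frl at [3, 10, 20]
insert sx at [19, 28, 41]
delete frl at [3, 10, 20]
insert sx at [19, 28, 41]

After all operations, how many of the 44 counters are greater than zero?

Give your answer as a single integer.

Answer: 15

Derivation:
Step 1: insert sx at [19, 28, 41] -> counters=[0,0,0,0,0,0,0,0,0,0,0,0,0,0,0,0,0,0,0,1,0,0,0,0,0,0,0,0,1,0,0,0,0,0,0,0,0,0,0,0,0,1,0,0]
Step 2: insert beu at [6, 27, 34] -> counters=[0,0,0,0,0,0,1,0,0,0,0,0,0,0,0,0,0,0,0,1,0,0,0,0,0,0,0,1,1,0,0,0,0,0,1,0,0,0,0,0,0,1,0,0]
Step 3: insert i at [12, 23, 25] -> counters=[0,0,0,0,0,0,1,0,0,0,0,0,1,0,0,0,0,0,0,1,0,0,0,1,0,1,0,1,1,0,0,0,0,0,1,0,0,0,0,0,0,1,0,0]
Step 4: insert qz at [8, 29, 31] -> counters=[0,0,0,0,0,0,1,0,1,0,0,0,1,0,0,0,0,0,0,1,0,0,0,1,0,1,0,1,1,1,0,1,0,0,1,0,0,0,0,0,0,1,0,0]
Step 5: insert y at [14, 34, 41] -> counters=[0,0,0,0,0,0,1,0,1,0,0,0,1,0,1,0,0,0,0,1,0,0,0,1,0,1,0,1,1,1,0,1,0,0,2,0,0,0,0,0,0,2,0,0]
Step 6: insert wq at [22, 28, 35] -> counters=[0,0,0,0,0,0,1,0,1,0,0,0,1,0,1,0,0,0,0,1,0,0,1,1,0,1,0,1,2,1,0,1,0,0,2,1,0,0,0,0,0,2,0,0]
Step 7: insert frl at [3, 10, 20] -> counters=[0,0,0,1,0,0,1,0,1,0,1,0,1,0,1,0,0,0,0,1,1,0,1,1,0,1,0,1,2,1,0,1,0,0,2,1,0,0,0,0,0,2,0,0]
Step 8: insert sx at [19, 28, 41] -> counters=[0,0,0,1,0,0,1,0,1,0,1,0,1,0,1,0,0,0,0,2,1,0,1,1,0,1,0,1,3,1,0,1,0,0,2,1,0,0,0,0,0,3,0,0]
Step 9: delete frl at [3, 10, 20] -> counters=[0,0,0,0,0,0,1,0,1,0,0,0,1,0,1,0,0,0,0,2,0,0,1,1,0,1,0,1,3,1,0,1,0,0,2,1,0,0,0,0,0,3,0,0]
Step 10: insert sx at [19, 28, 41] -> counters=[0,0,0,0,0,0,1,0,1,0,0,0,1,0,1,0,0,0,0,3,0,0,1,1,0,1,0,1,4,1,0,1,0,0,2,1,0,0,0,0,0,4,0,0]
Final counters=[0,0,0,0,0,0,1,0,1,0,0,0,1,0,1,0,0,0,0,3,0,0,1,1,0,1,0,1,4,1,0,1,0,0,2,1,0,0,0,0,0,4,0,0] -> 15 nonzero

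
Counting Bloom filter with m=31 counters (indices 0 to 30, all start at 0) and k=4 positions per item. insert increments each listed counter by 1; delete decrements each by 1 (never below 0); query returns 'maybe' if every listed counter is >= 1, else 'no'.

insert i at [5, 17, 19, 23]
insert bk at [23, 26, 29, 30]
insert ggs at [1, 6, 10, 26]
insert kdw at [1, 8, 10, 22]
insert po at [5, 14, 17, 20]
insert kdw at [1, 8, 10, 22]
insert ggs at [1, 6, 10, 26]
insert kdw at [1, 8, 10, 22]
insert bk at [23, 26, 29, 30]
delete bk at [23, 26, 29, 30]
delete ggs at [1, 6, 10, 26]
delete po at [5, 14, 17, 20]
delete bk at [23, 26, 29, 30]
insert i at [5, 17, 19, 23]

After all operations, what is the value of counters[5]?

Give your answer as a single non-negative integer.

Answer: 2

Derivation:
Step 1: insert i at [5, 17, 19, 23] -> counters=[0,0,0,0,0,1,0,0,0,0,0,0,0,0,0,0,0,1,0,1,0,0,0,1,0,0,0,0,0,0,0]
Step 2: insert bk at [23, 26, 29, 30] -> counters=[0,0,0,0,0,1,0,0,0,0,0,0,0,0,0,0,0,1,0,1,0,0,0,2,0,0,1,0,0,1,1]
Step 3: insert ggs at [1, 6, 10, 26] -> counters=[0,1,0,0,0,1,1,0,0,0,1,0,0,0,0,0,0,1,0,1,0,0,0,2,0,0,2,0,0,1,1]
Step 4: insert kdw at [1, 8, 10, 22] -> counters=[0,2,0,0,0,1,1,0,1,0,2,0,0,0,0,0,0,1,0,1,0,0,1,2,0,0,2,0,0,1,1]
Step 5: insert po at [5, 14, 17, 20] -> counters=[0,2,0,0,0,2,1,0,1,0,2,0,0,0,1,0,0,2,0,1,1,0,1,2,0,0,2,0,0,1,1]
Step 6: insert kdw at [1, 8, 10, 22] -> counters=[0,3,0,0,0,2,1,0,2,0,3,0,0,0,1,0,0,2,0,1,1,0,2,2,0,0,2,0,0,1,1]
Step 7: insert ggs at [1, 6, 10, 26] -> counters=[0,4,0,0,0,2,2,0,2,0,4,0,0,0,1,0,0,2,0,1,1,0,2,2,0,0,3,0,0,1,1]
Step 8: insert kdw at [1, 8, 10, 22] -> counters=[0,5,0,0,0,2,2,0,3,0,5,0,0,0,1,0,0,2,0,1,1,0,3,2,0,0,3,0,0,1,1]
Step 9: insert bk at [23, 26, 29, 30] -> counters=[0,5,0,0,0,2,2,0,3,0,5,0,0,0,1,0,0,2,0,1,1,0,3,3,0,0,4,0,0,2,2]
Step 10: delete bk at [23, 26, 29, 30] -> counters=[0,5,0,0,0,2,2,0,3,0,5,0,0,0,1,0,0,2,0,1,1,0,3,2,0,0,3,0,0,1,1]
Step 11: delete ggs at [1, 6, 10, 26] -> counters=[0,4,0,0,0,2,1,0,3,0,4,0,0,0,1,0,0,2,0,1,1,0,3,2,0,0,2,0,0,1,1]
Step 12: delete po at [5, 14, 17, 20] -> counters=[0,4,0,0,0,1,1,0,3,0,4,0,0,0,0,0,0,1,0,1,0,0,3,2,0,0,2,0,0,1,1]
Step 13: delete bk at [23, 26, 29, 30] -> counters=[0,4,0,0,0,1,1,0,3,0,4,0,0,0,0,0,0,1,0,1,0,0,3,1,0,0,1,0,0,0,0]
Step 14: insert i at [5, 17, 19, 23] -> counters=[0,4,0,0,0,2,1,0,3,0,4,0,0,0,0,0,0,2,0,2,0,0,3,2,0,0,1,0,0,0,0]
Final counters=[0,4,0,0,0,2,1,0,3,0,4,0,0,0,0,0,0,2,0,2,0,0,3,2,0,0,1,0,0,0,0] -> counters[5]=2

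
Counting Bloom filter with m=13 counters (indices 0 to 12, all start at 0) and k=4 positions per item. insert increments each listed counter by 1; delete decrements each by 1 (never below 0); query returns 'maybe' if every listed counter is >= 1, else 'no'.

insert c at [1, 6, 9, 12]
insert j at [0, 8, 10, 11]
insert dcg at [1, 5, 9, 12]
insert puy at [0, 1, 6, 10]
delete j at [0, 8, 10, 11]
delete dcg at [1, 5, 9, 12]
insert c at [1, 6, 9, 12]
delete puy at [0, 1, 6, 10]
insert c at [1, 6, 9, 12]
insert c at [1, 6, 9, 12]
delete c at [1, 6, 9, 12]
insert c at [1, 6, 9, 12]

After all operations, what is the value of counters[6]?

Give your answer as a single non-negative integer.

Step 1: insert c at [1, 6, 9, 12] -> counters=[0,1,0,0,0,0,1,0,0,1,0,0,1]
Step 2: insert j at [0, 8, 10, 11] -> counters=[1,1,0,0,0,0,1,0,1,1,1,1,1]
Step 3: insert dcg at [1, 5, 9, 12] -> counters=[1,2,0,0,0,1,1,0,1,2,1,1,2]
Step 4: insert puy at [0, 1, 6, 10] -> counters=[2,3,0,0,0,1,2,0,1,2,2,1,2]
Step 5: delete j at [0, 8, 10, 11] -> counters=[1,3,0,0,0,1,2,0,0,2,1,0,2]
Step 6: delete dcg at [1, 5, 9, 12] -> counters=[1,2,0,0,0,0,2,0,0,1,1,0,1]
Step 7: insert c at [1, 6, 9, 12] -> counters=[1,3,0,0,0,0,3,0,0,2,1,0,2]
Step 8: delete puy at [0, 1, 6, 10] -> counters=[0,2,0,0,0,0,2,0,0,2,0,0,2]
Step 9: insert c at [1, 6, 9, 12] -> counters=[0,3,0,0,0,0,3,0,0,3,0,0,3]
Step 10: insert c at [1, 6, 9, 12] -> counters=[0,4,0,0,0,0,4,0,0,4,0,0,4]
Step 11: delete c at [1, 6, 9, 12] -> counters=[0,3,0,0,0,0,3,0,0,3,0,0,3]
Step 12: insert c at [1, 6, 9, 12] -> counters=[0,4,0,0,0,0,4,0,0,4,0,0,4]
Final counters=[0,4,0,0,0,0,4,0,0,4,0,0,4] -> counters[6]=4

Answer: 4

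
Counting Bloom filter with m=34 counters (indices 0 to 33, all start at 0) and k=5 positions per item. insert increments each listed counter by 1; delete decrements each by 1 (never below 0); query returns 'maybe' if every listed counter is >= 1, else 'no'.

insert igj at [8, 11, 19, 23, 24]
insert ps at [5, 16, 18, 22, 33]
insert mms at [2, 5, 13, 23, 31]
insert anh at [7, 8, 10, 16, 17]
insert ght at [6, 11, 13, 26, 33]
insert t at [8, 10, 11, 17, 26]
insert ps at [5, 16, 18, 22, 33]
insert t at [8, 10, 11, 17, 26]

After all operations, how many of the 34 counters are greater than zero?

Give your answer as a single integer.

Answer: 18

Derivation:
Step 1: insert igj at [8, 11, 19, 23, 24] -> counters=[0,0,0,0,0,0,0,0,1,0,0,1,0,0,0,0,0,0,0,1,0,0,0,1,1,0,0,0,0,0,0,0,0,0]
Step 2: insert ps at [5, 16, 18, 22, 33] -> counters=[0,0,0,0,0,1,0,0,1,0,0,1,0,0,0,0,1,0,1,1,0,0,1,1,1,0,0,0,0,0,0,0,0,1]
Step 3: insert mms at [2, 5, 13, 23, 31] -> counters=[0,0,1,0,0,2,0,0,1,0,0,1,0,1,0,0,1,0,1,1,0,0,1,2,1,0,0,0,0,0,0,1,0,1]
Step 4: insert anh at [7, 8, 10, 16, 17] -> counters=[0,0,1,0,0,2,0,1,2,0,1,1,0,1,0,0,2,1,1,1,0,0,1,2,1,0,0,0,0,0,0,1,0,1]
Step 5: insert ght at [6, 11, 13, 26, 33] -> counters=[0,0,1,0,0,2,1,1,2,0,1,2,0,2,0,0,2,1,1,1,0,0,1,2,1,0,1,0,0,0,0,1,0,2]
Step 6: insert t at [8, 10, 11, 17, 26] -> counters=[0,0,1,0,0,2,1,1,3,0,2,3,0,2,0,0,2,2,1,1,0,0,1,2,1,0,2,0,0,0,0,1,0,2]
Step 7: insert ps at [5, 16, 18, 22, 33] -> counters=[0,0,1,0,0,3,1,1,3,0,2,3,0,2,0,0,3,2,2,1,0,0,2,2,1,0,2,0,0,0,0,1,0,3]
Step 8: insert t at [8, 10, 11, 17, 26] -> counters=[0,0,1,0,0,3,1,1,4,0,3,4,0,2,0,0,3,3,2,1,0,0,2,2,1,0,3,0,0,0,0,1,0,3]
Final counters=[0,0,1,0,0,3,1,1,4,0,3,4,0,2,0,0,3,3,2,1,0,0,2,2,1,0,3,0,0,0,0,1,0,3] -> 18 nonzero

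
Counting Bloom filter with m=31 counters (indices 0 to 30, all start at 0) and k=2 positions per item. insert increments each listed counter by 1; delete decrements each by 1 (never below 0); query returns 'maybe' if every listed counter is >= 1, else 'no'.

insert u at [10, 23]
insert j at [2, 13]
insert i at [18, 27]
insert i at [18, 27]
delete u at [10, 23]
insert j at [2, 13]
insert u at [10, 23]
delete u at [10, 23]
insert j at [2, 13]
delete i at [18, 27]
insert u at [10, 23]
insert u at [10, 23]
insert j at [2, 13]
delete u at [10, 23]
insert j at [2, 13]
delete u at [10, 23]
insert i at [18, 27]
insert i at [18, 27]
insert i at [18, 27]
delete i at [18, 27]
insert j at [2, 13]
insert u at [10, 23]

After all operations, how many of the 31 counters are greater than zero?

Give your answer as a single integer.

Answer: 6

Derivation:
Step 1: insert u at [10, 23] -> counters=[0,0,0,0,0,0,0,0,0,0,1,0,0,0,0,0,0,0,0,0,0,0,0,1,0,0,0,0,0,0,0]
Step 2: insert j at [2, 13] -> counters=[0,0,1,0,0,0,0,0,0,0,1,0,0,1,0,0,0,0,0,0,0,0,0,1,0,0,0,0,0,0,0]
Step 3: insert i at [18, 27] -> counters=[0,0,1,0,0,0,0,0,0,0,1,0,0,1,0,0,0,0,1,0,0,0,0,1,0,0,0,1,0,0,0]
Step 4: insert i at [18, 27] -> counters=[0,0,1,0,0,0,0,0,0,0,1,0,0,1,0,0,0,0,2,0,0,0,0,1,0,0,0,2,0,0,0]
Step 5: delete u at [10, 23] -> counters=[0,0,1,0,0,0,0,0,0,0,0,0,0,1,0,0,0,0,2,0,0,0,0,0,0,0,0,2,0,0,0]
Step 6: insert j at [2, 13] -> counters=[0,0,2,0,0,0,0,0,0,0,0,0,0,2,0,0,0,0,2,0,0,0,0,0,0,0,0,2,0,0,0]
Step 7: insert u at [10, 23] -> counters=[0,0,2,0,0,0,0,0,0,0,1,0,0,2,0,0,0,0,2,0,0,0,0,1,0,0,0,2,0,0,0]
Step 8: delete u at [10, 23] -> counters=[0,0,2,0,0,0,0,0,0,0,0,0,0,2,0,0,0,0,2,0,0,0,0,0,0,0,0,2,0,0,0]
Step 9: insert j at [2, 13] -> counters=[0,0,3,0,0,0,0,0,0,0,0,0,0,3,0,0,0,0,2,0,0,0,0,0,0,0,0,2,0,0,0]
Step 10: delete i at [18, 27] -> counters=[0,0,3,0,0,0,0,0,0,0,0,0,0,3,0,0,0,0,1,0,0,0,0,0,0,0,0,1,0,0,0]
Step 11: insert u at [10, 23] -> counters=[0,0,3,0,0,0,0,0,0,0,1,0,0,3,0,0,0,0,1,0,0,0,0,1,0,0,0,1,0,0,0]
Step 12: insert u at [10, 23] -> counters=[0,0,3,0,0,0,0,0,0,0,2,0,0,3,0,0,0,0,1,0,0,0,0,2,0,0,0,1,0,0,0]
Step 13: insert j at [2, 13] -> counters=[0,0,4,0,0,0,0,0,0,0,2,0,0,4,0,0,0,0,1,0,0,0,0,2,0,0,0,1,0,0,0]
Step 14: delete u at [10, 23] -> counters=[0,0,4,0,0,0,0,0,0,0,1,0,0,4,0,0,0,0,1,0,0,0,0,1,0,0,0,1,0,0,0]
Step 15: insert j at [2, 13] -> counters=[0,0,5,0,0,0,0,0,0,0,1,0,0,5,0,0,0,0,1,0,0,0,0,1,0,0,0,1,0,0,0]
Step 16: delete u at [10, 23] -> counters=[0,0,5,0,0,0,0,0,0,0,0,0,0,5,0,0,0,0,1,0,0,0,0,0,0,0,0,1,0,0,0]
Step 17: insert i at [18, 27] -> counters=[0,0,5,0,0,0,0,0,0,0,0,0,0,5,0,0,0,0,2,0,0,0,0,0,0,0,0,2,0,0,0]
Step 18: insert i at [18, 27] -> counters=[0,0,5,0,0,0,0,0,0,0,0,0,0,5,0,0,0,0,3,0,0,0,0,0,0,0,0,3,0,0,0]
Step 19: insert i at [18, 27] -> counters=[0,0,5,0,0,0,0,0,0,0,0,0,0,5,0,0,0,0,4,0,0,0,0,0,0,0,0,4,0,0,0]
Step 20: delete i at [18, 27] -> counters=[0,0,5,0,0,0,0,0,0,0,0,0,0,5,0,0,0,0,3,0,0,0,0,0,0,0,0,3,0,0,0]
Step 21: insert j at [2, 13] -> counters=[0,0,6,0,0,0,0,0,0,0,0,0,0,6,0,0,0,0,3,0,0,0,0,0,0,0,0,3,0,0,0]
Step 22: insert u at [10, 23] -> counters=[0,0,6,0,0,0,0,0,0,0,1,0,0,6,0,0,0,0,3,0,0,0,0,1,0,0,0,3,0,0,0]
Final counters=[0,0,6,0,0,0,0,0,0,0,1,0,0,6,0,0,0,0,3,0,0,0,0,1,0,0,0,3,0,0,0] -> 6 nonzero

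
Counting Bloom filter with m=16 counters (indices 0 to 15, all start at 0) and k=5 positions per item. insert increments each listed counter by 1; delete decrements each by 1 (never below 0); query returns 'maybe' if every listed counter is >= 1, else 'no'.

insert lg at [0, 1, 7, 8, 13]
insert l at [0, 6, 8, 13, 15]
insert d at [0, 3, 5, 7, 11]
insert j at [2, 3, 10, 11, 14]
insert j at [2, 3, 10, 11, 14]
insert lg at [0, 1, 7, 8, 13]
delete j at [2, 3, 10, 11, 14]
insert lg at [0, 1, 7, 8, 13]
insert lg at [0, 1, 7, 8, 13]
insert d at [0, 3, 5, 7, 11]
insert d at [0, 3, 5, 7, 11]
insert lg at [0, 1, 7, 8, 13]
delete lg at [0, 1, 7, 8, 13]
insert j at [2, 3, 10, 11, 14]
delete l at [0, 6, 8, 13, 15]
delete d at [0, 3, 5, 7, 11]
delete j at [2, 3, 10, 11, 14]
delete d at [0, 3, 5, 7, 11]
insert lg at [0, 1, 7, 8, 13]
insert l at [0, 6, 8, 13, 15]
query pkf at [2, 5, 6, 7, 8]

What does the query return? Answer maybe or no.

Step 1: insert lg at [0, 1, 7, 8, 13] -> counters=[1,1,0,0,0,0,0,1,1,0,0,0,0,1,0,0]
Step 2: insert l at [0, 6, 8, 13, 15] -> counters=[2,1,0,0,0,0,1,1,2,0,0,0,0,2,0,1]
Step 3: insert d at [0, 3, 5, 7, 11] -> counters=[3,1,0,1,0,1,1,2,2,0,0,1,0,2,0,1]
Step 4: insert j at [2, 3, 10, 11, 14] -> counters=[3,1,1,2,0,1,1,2,2,0,1,2,0,2,1,1]
Step 5: insert j at [2, 3, 10, 11, 14] -> counters=[3,1,2,3,0,1,1,2,2,0,2,3,0,2,2,1]
Step 6: insert lg at [0, 1, 7, 8, 13] -> counters=[4,2,2,3,0,1,1,3,3,0,2,3,0,3,2,1]
Step 7: delete j at [2, 3, 10, 11, 14] -> counters=[4,2,1,2,0,1,1,3,3,0,1,2,0,3,1,1]
Step 8: insert lg at [0, 1, 7, 8, 13] -> counters=[5,3,1,2,0,1,1,4,4,0,1,2,0,4,1,1]
Step 9: insert lg at [0, 1, 7, 8, 13] -> counters=[6,4,1,2,0,1,1,5,5,0,1,2,0,5,1,1]
Step 10: insert d at [0, 3, 5, 7, 11] -> counters=[7,4,1,3,0,2,1,6,5,0,1,3,0,5,1,1]
Step 11: insert d at [0, 3, 5, 7, 11] -> counters=[8,4,1,4,0,3,1,7,5,0,1,4,0,5,1,1]
Step 12: insert lg at [0, 1, 7, 8, 13] -> counters=[9,5,1,4,0,3,1,8,6,0,1,4,0,6,1,1]
Step 13: delete lg at [0, 1, 7, 8, 13] -> counters=[8,4,1,4,0,3,1,7,5,0,1,4,0,5,1,1]
Step 14: insert j at [2, 3, 10, 11, 14] -> counters=[8,4,2,5,0,3,1,7,5,0,2,5,0,5,2,1]
Step 15: delete l at [0, 6, 8, 13, 15] -> counters=[7,4,2,5,0,3,0,7,4,0,2,5,0,4,2,0]
Step 16: delete d at [0, 3, 5, 7, 11] -> counters=[6,4,2,4,0,2,0,6,4,0,2,4,0,4,2,0]
Step 17: delete j at [2, 3, 10, 11, 14] -> counters=[6,4,1,3,0,2,0,6,4,0,1,3,0,4,1,0]
Step 18: delete d at [0, 3, 5, 7, 11] -> counters=[5,4,1,2,0,1,0,5,4,0,1,2,0,4,1,0]
Step 19: insert lg at [0, 1, 7, 8, 13] -> counters=[6,5,1,2,0,1,0,6,5,0,1,2,0,5,1,0]
Step 20: insert l at [0, 6, 8, 13, 15] -> counters=[7,5,1,2,0,1,1,6,6,0,1,2,0,6,1,1]
Query pkf: check counters[2]=1 counters[5]=1 counters[6]=1 counters[7]=6 counters[8]=6 -> maybe

Answer: maybe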